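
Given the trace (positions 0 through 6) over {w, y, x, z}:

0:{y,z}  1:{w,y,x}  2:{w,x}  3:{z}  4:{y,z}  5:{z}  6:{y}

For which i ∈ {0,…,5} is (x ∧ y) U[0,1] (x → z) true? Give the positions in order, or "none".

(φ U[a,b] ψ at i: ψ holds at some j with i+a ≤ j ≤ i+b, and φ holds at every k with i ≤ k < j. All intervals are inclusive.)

Evaluate at each i in [0,5]:
  i=0: ✓ (rhs at j=0)
  i=1: ✗ (no rhs in [1,2])
  i=2: ✗ (lhs fails at k=2 before rhs at j=3)
  i=3: ✓ (rhs at j=3)
  i=4: ✓ (rhs at j=4)
  i=5: ✓ (rhs at j=5)

0, 3, 4, 5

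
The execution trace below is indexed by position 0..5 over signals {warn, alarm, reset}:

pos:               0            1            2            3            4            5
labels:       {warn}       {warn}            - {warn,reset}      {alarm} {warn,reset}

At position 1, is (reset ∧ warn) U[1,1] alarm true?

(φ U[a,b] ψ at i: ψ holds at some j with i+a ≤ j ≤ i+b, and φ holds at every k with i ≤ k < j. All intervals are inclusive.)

Need some j in [2,2] with alarm, and (reset ∧ warn) at every k in [1,j-1].
  j=2: alarm false.
No j in the window works → until fails.

Does not hold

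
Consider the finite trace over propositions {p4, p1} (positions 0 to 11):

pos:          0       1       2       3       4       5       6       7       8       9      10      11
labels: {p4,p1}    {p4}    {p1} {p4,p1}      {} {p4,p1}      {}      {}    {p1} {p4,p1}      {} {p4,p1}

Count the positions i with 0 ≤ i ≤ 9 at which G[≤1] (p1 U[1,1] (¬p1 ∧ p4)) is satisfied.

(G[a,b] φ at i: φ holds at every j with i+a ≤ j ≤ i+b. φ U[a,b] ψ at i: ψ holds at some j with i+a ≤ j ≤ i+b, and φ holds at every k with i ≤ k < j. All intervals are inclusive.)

0

Evaluate at each i in [0,9]:
  i=0: ✗ (fails at j=1)
  i=1: ✗ (fails at j=1)
  i=2: ✗ (fails at j=2)
  i=3: ✗ (fails at j=3)
  i=4: ✗ (fails at j=4)
  i=5: ✗ (fails at j=5)
  i=6: ✗ (fails at j=6)
  i=7: ✗ (fails at j=7)
  i=8: ✗ (fails at j=8)
  i=9: ✗ (fails at j=9)
Positions where it holds: {} → 0.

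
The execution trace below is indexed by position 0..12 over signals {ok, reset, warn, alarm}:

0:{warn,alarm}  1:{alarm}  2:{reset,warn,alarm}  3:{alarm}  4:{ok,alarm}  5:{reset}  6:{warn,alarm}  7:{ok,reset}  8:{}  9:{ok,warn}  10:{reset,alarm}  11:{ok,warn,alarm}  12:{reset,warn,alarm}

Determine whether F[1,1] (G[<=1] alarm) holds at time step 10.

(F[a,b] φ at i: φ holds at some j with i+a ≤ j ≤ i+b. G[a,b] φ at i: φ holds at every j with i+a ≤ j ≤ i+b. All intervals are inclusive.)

Holds

Check G[<=1] alarm at each j in [11,11]:
  j=11: holds on [11,12]
Found at j=11 → formula holds.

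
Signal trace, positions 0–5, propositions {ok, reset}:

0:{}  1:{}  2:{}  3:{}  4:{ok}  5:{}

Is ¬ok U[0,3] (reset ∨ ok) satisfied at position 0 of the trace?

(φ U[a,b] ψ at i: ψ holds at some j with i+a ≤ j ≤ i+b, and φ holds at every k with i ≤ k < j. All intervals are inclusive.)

Need some j in [0,3] with (reset ∨ ok), and ¬ok at every k in [0,j-1].
  j=0: (reset ∨ ok) false.
  j=1: (reset ∨ ok) false.
  j=2: (reset ∨ ok) false.
  j=3: (reset ∨ ok) false.
No j in the window works → until fails.

False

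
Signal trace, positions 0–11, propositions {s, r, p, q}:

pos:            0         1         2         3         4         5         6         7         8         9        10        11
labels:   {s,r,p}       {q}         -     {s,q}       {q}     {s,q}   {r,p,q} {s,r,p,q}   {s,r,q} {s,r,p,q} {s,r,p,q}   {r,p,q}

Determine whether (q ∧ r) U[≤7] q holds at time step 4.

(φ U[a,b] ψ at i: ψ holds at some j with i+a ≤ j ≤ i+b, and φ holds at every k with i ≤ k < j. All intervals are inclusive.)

Holds

Need some j in [4,11] with q, and (q ∧ r) at every k in [4,j-1].
  j=4: q holds; no prefix to check → satisfied.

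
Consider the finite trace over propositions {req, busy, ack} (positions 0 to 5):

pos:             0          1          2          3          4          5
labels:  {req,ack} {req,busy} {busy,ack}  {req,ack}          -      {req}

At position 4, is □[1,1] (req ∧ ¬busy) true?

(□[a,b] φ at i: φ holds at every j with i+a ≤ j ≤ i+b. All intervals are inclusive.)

Check (req ∧ ¬busy) at every j in [5,5]:
  j=5: true
All positions satisfy it → formula holds.

Holds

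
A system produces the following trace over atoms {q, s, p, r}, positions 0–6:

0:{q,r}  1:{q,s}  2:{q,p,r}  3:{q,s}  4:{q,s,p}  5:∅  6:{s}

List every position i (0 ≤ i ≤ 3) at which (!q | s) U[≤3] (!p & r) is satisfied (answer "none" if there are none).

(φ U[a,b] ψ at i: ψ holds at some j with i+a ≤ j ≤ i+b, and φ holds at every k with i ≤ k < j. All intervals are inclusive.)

Evaluate at each i in [0,3]:
  i=0: ✓ (rhs at j=0)
  i=1: ✗ (no rhs in [1,4])
  i=2: ✗ (no rhs in [2,5])
  i=3: ✗ (no rhs in [3,6])

0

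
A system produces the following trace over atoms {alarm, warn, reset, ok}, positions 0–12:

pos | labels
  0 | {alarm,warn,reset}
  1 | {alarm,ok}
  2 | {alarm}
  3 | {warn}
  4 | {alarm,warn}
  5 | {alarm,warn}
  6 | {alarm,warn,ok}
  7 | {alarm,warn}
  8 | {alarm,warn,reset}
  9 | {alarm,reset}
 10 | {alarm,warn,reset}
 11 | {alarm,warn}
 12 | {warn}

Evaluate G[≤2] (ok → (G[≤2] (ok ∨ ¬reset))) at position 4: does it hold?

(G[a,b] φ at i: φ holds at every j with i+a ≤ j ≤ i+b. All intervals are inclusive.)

Check (ok → (G[≤2] (ok ∨ ¬reset))) at every j in [4,6]:
  j=4: antecedent false → ✓
  j=5: antecedent false → ✓
  j=6: antecedent true; consequent fails at 8 → ✗
Fails at j=6 → formula fails.

Does not hold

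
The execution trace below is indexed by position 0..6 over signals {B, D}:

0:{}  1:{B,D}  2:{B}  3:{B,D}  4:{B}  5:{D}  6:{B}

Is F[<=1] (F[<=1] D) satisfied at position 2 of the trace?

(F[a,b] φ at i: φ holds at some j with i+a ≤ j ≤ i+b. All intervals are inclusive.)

Holds

Check F[<=1] D at each j in [2,3]:
  j=2: holds (witness at 3)
  j=3: holds (witness at 3)
Found at j=2 → formula holds.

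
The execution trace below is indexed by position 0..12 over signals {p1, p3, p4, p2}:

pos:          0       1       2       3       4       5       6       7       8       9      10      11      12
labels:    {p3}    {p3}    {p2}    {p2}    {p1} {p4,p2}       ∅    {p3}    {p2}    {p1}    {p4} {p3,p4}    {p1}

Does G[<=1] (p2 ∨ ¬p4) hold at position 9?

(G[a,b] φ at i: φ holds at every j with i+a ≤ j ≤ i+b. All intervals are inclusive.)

Check (p2 ∨ ¬p4) at every j in [9,10]:
  j=9: true
  j=10: false
Fails at j=10 → formula fails.

Does not hold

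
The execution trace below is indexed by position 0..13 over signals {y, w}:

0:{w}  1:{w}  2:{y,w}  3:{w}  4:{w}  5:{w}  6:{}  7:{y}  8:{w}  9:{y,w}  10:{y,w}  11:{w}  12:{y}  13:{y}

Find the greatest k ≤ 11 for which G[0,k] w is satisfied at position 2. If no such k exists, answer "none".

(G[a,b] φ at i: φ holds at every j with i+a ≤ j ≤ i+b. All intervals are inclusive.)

3

w must hold from j=2 onward; find where it first fails.
  j=2: holds
  j=3: holds
  j=4: holds
  j=5: holds
  j=6: fails
Holds on [2,5], so largest k = 3.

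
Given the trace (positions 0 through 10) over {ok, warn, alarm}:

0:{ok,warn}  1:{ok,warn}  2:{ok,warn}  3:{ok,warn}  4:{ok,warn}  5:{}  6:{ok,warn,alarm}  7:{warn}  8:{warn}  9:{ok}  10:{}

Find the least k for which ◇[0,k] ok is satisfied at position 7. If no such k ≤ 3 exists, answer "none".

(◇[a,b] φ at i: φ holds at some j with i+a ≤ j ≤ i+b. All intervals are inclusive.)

Scan j = 7,8,… for ok:
  j=7: fails
  j=8: fails
  j=9: holds
First hit at j=9, so smallest k = 9-7 = 2.

2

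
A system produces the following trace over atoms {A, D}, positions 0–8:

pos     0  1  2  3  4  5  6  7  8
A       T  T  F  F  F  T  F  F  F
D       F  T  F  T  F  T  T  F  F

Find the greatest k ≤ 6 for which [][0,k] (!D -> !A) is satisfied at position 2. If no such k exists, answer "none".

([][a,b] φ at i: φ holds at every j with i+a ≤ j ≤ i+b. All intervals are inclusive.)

(!D -> !A) must hold from j=2 onward; find where it first fails.
  j=2: holds
  j=3: holds
  j=4: holds
  j=5: holds
  j=6: holds
  j=7: holds
  j=8: holds
Holds through j=8; largest k = 6.

6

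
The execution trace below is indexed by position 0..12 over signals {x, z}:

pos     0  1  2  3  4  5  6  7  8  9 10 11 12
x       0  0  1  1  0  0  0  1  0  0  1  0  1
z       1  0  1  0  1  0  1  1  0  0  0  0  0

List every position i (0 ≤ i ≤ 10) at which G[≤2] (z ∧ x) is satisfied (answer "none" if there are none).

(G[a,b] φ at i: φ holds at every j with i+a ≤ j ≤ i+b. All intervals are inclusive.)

Evaluate at each i in [0,10]:
  i=0: ✗ (fails at j=0)
  i=1: ✗ (fails at j=1)
  i=2: ✗ (fails at j=3)
  i=3: ✗ (fails at j=3)
  i=4: ✗ (fails at j=4)
  i=5: ✗ (fails at j=5)
  i=6: ✗ (fails at j=6)
  i=7: ✗ (fails at j=8)
  i=8: ✗ (fails at j=8)
  i=9: ✗ (fails at j=9)
  i=10: ✗ (fails at j=10)

none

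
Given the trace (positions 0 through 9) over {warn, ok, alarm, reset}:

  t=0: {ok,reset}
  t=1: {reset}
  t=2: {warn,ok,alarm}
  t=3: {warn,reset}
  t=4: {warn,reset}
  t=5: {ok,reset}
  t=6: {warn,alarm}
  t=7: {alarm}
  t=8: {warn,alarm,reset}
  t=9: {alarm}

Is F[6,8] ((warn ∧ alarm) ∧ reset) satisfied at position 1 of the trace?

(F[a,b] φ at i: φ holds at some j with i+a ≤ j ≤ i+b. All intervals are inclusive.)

Check ((warn ∧ alarm) ∧ reset) at each j in [7,9]:
  j=7: false
  j=8: true
  j=9: false
Found at j=8 → formula holds.

Yes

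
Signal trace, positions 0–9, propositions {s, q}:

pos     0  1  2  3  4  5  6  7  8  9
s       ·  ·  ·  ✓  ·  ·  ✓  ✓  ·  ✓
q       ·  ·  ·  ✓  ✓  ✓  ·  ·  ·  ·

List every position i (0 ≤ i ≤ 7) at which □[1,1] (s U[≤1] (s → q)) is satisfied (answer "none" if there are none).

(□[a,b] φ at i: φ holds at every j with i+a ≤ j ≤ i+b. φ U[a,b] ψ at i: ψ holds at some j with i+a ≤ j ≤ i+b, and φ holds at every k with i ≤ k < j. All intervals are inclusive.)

0, 1, 2, 3, 4, 6, 7

Evaluate at each i in [0,7]:
  i=0: ✓ (all of [1,1])
  i=1: ✓ (all of [2,2])
  i=2: ✓ (all of [3,3])
  i=3: ✓ (all of [4,4])
  i=4: ✓ (all of [5,5])
  i=5: ✗ (fails at j=6)
  i=6: ✓ (all of [7,7])
  i=7: ✓ (all of [8,8])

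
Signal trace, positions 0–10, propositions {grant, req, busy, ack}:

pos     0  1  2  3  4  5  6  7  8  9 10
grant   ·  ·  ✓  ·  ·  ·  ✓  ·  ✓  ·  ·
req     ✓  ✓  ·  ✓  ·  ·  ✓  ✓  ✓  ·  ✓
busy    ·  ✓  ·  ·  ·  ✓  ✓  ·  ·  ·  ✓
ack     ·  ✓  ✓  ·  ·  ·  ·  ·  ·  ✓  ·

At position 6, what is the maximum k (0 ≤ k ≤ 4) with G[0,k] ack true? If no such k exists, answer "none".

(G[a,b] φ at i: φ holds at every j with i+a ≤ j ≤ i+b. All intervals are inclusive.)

none

ack must hold from j=6 onward; find where it first fails.
  j=6: fails → no k works.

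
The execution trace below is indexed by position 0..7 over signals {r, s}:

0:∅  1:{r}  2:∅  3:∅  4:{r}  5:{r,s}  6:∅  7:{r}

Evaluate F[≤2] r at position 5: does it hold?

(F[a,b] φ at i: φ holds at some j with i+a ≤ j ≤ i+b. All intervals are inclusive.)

Yes

Check r at each j in [5,7]:
  j=5: true
  j=6: false
  j=7: true
Found at j=5 → formula holds.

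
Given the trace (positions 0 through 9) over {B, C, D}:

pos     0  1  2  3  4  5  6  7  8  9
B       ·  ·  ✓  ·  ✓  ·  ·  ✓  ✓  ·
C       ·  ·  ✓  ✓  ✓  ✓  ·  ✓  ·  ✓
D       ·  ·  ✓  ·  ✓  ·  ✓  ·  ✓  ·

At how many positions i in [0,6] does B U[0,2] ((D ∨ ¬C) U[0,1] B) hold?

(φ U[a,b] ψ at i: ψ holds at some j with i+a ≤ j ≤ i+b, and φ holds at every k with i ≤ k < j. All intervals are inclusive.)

Evaluate at each i in [0,6]:
  i=0: ✗ (lhs fails at k=0 before rhs at j=1)
  i=1: ✓ (rhs at j=1)
  i=2: ✓ (rhs at j=2)
  i=3: ✗ (lhs fails at k=3 before rhs at j=4)
  i=4: ✓ (rhs at j=4)
  i=5: ✗ (lhs fails at k=5 before rhs at j=6)
  i=6: ✓ (rhs at j=6)
Positions where it holds: {1, 2, 4, 6} → 4.

4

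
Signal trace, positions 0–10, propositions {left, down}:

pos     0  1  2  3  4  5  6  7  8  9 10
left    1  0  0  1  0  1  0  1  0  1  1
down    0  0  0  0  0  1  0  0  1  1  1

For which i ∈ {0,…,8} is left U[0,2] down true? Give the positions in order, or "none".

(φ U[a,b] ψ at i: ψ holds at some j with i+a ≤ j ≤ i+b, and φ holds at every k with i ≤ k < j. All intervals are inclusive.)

Evaluate at each i in [0,8]:
  i=0: ✗ (no rhs in [0,2])
  i=1: ✗ (no rhs in [1,3])
  i=2: ✗ (no rhs in [2,4])
  i=3: ✗ (lhs fails at k=4 before rhs at j=5)
  i=4: ✗ (lhs fails at k=4 before rhs at j=5)
  i=5: ✓ (rhs at j=5)
  i=6: ✗ (lhs fails at k=6 before rhs at j=8)
  i=7: ✓ (rhs at j=8; lhs holds on [7,7])
  i=8: ✓ (rhs at j=8)

5, 7, 8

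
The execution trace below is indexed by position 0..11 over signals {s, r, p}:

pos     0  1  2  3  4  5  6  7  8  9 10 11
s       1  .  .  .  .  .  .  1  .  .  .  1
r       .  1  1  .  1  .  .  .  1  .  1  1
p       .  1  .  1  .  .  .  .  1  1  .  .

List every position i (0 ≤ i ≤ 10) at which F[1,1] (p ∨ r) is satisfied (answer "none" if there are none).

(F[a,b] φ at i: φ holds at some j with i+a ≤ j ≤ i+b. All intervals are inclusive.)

Evaluate at each i in [0,10]:
  i=0: ✓ (witness j=1)
  i=1: ✓ (witness j=2)
  i=2: ✓ (witness j=3)
  i=3: ✓ (witness j=4)
  i=4: ✗ (none in [5,5])
  i=5: ✗ (none in [6,6])
  i=6: ✗ (none in [7,7])
  i=7: ✓ (witness j=8)
  i=8: ✓ (witness j=9)
  i=9: ✓ (witness j=10)
  i=10: ✓ (witness j=11)

0, 1, 2, 3, 7, 8, 9, 10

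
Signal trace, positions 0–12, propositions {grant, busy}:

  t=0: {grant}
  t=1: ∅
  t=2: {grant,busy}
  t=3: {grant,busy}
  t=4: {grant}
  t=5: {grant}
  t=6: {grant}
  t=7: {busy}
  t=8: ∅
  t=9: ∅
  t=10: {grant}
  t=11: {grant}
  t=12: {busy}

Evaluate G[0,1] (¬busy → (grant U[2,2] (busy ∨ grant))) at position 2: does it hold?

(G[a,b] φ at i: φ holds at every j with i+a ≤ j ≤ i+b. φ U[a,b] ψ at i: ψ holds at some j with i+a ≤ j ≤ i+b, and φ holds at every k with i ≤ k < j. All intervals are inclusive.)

Check (¬busy → (grant U[2,2] (busy ∨ grant))) at every j in [2,3]:
  j=2: antecedent false → ✓
  j=3: antecedent false → ✓
All positions satisfy it → formula holds.

Holds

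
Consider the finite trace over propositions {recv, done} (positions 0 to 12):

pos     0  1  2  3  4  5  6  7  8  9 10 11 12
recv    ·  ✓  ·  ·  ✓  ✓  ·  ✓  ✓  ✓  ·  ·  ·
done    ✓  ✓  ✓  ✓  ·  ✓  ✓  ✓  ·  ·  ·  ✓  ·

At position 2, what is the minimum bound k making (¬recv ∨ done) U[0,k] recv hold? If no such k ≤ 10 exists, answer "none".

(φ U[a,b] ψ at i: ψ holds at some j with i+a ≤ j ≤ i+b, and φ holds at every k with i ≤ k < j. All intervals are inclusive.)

2

Need earliest j ≥ 2 with recv, and (¬recv ∨ done) at every k in [2,j-1].
  j=2: rhs fails.
  j=3: rhs fails.
  j=4: rhs holds; lhs holds on [2,3]. k = 2.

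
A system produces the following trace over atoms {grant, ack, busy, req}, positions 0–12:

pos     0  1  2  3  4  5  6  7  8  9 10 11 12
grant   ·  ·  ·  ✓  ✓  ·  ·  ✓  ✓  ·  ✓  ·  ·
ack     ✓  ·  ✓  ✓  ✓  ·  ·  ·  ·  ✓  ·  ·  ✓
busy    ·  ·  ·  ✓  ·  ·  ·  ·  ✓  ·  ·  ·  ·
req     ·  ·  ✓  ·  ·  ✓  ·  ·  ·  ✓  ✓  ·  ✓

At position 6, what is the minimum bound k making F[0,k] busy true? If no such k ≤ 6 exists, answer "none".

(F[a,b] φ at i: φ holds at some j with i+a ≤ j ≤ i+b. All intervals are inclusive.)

2

Scan j = 6,7,… for busy:
  j=6: fails
  j=7: fails
  j=8: holds
First hit at j=8, so smallest k = 8-6 = 2.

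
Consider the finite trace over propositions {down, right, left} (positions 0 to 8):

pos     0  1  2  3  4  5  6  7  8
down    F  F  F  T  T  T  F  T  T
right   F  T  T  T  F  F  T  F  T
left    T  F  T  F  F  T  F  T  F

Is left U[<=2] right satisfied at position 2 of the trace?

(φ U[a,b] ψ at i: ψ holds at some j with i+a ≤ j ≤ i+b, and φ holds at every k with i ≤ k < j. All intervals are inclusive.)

Yes

Need some j in [2,4] with right, and left at every k in [2,j-1].
  j=2: right holds; no prefix to check → satisfied.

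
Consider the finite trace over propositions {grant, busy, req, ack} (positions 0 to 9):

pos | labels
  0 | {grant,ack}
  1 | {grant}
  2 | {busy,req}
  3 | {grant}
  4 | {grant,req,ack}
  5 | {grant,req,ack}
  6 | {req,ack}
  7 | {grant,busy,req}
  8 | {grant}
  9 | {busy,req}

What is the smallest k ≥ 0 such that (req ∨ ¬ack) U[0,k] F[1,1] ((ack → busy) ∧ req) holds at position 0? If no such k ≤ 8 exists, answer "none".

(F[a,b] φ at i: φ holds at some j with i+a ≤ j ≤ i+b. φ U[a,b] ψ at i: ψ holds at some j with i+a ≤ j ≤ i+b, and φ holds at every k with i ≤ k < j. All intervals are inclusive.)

none

Need earliest j ≥ 0 with F[1,1] ((ack → busy) ∧ req), and (req ∨ ¬ack) at every k in [0,j-1].
  j=0: rhs fails.
  j=1: rhs holds but lhs fails at k=0.
  j=2: rhs fails.
  j=3: rhs fails.
  j=4: rhs fails.
  j=5: rhs fails.
  j=6: rhs holds but lhs fails at k=0.
  j=7: rhs fails.
  j=8: rhs holds but lhs fails at k=0.
No witness within the range → none.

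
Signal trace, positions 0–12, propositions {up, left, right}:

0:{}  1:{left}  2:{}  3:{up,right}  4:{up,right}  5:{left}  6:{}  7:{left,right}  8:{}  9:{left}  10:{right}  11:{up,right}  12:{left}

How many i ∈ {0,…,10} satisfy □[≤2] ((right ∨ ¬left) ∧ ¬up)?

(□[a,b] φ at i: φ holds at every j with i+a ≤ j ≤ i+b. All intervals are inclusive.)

1

Evaluate at each i in [0,10]:
  i=0: ✗ (fails at j=1)
  i=1: ✗ (fails at j=1)
  i=2: ✗ (fails at j=3)
  i=3: ✗ (fails at j=3)
  i=4: ✗ (fails at j=4)
  i=5: ✗ (fails at j=5)
  i=6: ✓ (all of [6,8])
  i=7: ✗ (fails at j=9)
  i=8: ✗ (fails at j=9)
  i=9: ✗ (fails at j=9)
  i=10: ✗ (fails at j=11)
Positions where it holds: {6} → 1.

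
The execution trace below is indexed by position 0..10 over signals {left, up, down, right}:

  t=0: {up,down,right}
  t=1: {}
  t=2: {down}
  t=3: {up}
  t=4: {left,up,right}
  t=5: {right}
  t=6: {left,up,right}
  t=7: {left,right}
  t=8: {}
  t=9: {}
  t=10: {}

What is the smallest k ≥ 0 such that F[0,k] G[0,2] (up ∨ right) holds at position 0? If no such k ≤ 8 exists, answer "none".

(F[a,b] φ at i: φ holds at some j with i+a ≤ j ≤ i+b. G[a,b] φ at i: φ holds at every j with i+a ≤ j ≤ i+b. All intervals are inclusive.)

Scan j = 0,1,… for G[0,2] (up ∨ right):
  j=0: fails
  j=1: fails
  j=2: fails
  j=3: holds
First hit at j=3, so smallest k = 3-0 = 3.

3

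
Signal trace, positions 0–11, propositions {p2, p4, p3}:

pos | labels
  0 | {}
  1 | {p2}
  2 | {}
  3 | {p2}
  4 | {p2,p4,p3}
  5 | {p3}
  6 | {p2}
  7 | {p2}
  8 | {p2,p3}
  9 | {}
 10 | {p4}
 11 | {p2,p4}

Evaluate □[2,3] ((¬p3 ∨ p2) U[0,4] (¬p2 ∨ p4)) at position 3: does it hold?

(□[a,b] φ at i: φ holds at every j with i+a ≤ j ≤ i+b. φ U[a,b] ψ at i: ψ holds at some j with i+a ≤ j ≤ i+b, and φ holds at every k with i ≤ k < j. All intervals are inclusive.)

Check ((¬p3 ∨ p2) U[0,4] (¬p2 ∨ p4)) at every j in [5,6]:
  j=5: holds
  j=6: holds
All positions satisfy it → formula holds.

Holds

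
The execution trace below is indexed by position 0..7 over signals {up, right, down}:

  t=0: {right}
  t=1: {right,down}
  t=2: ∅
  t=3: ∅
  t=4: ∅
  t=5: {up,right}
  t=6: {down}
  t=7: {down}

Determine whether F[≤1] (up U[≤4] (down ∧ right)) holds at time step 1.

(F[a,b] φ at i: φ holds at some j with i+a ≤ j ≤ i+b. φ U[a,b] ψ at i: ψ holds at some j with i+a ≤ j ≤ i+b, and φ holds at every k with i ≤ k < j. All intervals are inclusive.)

Check (up U[≤4] (down ∧ right)) at each j in [1,2]:
  j=1: holds
  j=2: fails
Found at j=1 → formula holds.

Yes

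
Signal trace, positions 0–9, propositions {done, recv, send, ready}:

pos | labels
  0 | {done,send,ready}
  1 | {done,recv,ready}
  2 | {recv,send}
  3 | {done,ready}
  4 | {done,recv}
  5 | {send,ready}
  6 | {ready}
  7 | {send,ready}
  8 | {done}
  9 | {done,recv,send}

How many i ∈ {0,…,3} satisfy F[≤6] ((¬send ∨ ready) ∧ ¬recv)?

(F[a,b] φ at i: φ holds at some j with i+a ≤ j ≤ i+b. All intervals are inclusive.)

4

Evaluate at each i in [0,3]:
  i=0: ✓ (witness j=0)
  i=1: ✓ (witness j=3)
  i=2: ✓ (witness j=3)
  i=3: ✓ (witness j=3)
Positions where it holds: {0, 1, 2, 3} → 4.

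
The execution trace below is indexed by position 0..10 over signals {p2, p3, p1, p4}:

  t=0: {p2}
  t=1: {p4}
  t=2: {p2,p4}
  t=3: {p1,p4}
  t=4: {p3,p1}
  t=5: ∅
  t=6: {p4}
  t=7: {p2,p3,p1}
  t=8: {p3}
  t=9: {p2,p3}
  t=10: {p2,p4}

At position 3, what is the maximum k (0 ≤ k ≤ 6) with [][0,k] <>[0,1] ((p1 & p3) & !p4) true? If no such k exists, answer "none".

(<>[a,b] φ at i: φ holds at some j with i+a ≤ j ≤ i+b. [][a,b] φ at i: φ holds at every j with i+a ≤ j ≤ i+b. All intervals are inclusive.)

1

<>[0,1] ((p1 & p3) & !p4) must hold from j=3 onward; find where it first fails.
  j=3: holds
  j=4: holds
  j=5: fails
Holds on [3,4], so largest k = 1.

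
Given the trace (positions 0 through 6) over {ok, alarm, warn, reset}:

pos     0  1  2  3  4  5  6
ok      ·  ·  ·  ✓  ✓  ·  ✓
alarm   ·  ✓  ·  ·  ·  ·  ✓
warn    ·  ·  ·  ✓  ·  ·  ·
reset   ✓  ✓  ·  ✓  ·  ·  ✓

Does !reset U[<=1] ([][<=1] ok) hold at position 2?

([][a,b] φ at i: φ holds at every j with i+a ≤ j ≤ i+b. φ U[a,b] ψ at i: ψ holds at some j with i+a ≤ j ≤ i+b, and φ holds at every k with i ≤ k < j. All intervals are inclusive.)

Need some j in [2,3] with [][<=1] ok, and !reset at every k in [2,j-1].
  j=2: [][<=1] ok — fails at 2.
  j=3: [][<=1] ok holds; !reset holds at every k in [2,2] → satisfied.

Holds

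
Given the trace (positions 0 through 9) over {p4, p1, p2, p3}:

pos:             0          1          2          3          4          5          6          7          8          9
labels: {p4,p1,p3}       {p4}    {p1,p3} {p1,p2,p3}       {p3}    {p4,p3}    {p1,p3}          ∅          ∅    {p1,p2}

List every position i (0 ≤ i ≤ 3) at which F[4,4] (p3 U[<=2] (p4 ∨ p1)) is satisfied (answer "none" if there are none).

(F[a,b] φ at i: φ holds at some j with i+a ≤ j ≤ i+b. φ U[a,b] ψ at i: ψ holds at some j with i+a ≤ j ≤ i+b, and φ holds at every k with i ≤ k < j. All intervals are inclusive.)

Evaluate at each i in [0,3]:
  i=0: ✓ (witness j=4)
  i=1: ✓ (witness j=5)
  i=2: ✓ (witness j=6)
  i=3: ✗ (none in [7,7])

0, 1, 2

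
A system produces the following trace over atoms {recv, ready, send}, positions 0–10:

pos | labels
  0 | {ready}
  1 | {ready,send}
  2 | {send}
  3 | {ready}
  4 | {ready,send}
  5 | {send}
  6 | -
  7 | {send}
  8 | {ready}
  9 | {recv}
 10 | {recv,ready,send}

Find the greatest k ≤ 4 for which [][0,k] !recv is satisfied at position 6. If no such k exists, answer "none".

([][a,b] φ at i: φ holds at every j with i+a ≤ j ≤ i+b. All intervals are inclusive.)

2

!recv must hold from j=6 onward; find where it first fails.
  j=6: holds
  j=7: holds
  j=8: holds
  j=9: fails
Holds on [6,8], so largest k = 2.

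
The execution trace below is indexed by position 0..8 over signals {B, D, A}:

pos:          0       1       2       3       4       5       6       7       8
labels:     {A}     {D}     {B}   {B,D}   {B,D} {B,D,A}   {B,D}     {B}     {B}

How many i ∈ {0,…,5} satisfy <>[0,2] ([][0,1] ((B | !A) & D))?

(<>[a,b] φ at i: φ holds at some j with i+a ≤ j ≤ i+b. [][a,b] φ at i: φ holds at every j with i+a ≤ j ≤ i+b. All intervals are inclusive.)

Evaluate at each i in [0,5]:
  i=0: ✗ (none in [0,2])
  i=1: ✓ (witness j=3)
  i=2: ✓ (witness j=3)
  i=3: ✓ (witness j=3)
  i=4: ✓ (witness j=4)
  i=5: ✓ (witness j=5)
Positions where it holds: {1, 2, 3, 4, 5} → 5.

5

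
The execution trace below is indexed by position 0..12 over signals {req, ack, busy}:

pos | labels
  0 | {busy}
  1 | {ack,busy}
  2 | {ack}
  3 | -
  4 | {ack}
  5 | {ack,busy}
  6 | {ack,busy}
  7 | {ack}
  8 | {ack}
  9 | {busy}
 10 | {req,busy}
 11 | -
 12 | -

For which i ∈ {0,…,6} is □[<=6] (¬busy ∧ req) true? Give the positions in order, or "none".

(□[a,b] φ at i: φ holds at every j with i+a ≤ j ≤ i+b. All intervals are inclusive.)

none

Evaluate at each i in [0,6]:
  i=0: ✗ (fails at j=0)
  i=1: ✗ (fails at j=1)
  i=2: ✗ (fails at j=2)
  i=3: ✗ (fails at j=3)
  i=4: ✗ (fails at j=4)
  i=5: ✗ (fails at j=5)
  i=6: ✗ (fails at j=6)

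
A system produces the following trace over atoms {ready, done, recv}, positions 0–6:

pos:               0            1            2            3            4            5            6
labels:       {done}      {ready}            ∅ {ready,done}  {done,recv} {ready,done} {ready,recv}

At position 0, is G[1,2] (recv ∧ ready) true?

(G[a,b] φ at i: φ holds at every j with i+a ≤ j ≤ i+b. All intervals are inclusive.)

No

Check (recv ∧ ready) at every j in [1,2]:
  j=1: false
  j=2: false
Fails at j=1 → formula fails.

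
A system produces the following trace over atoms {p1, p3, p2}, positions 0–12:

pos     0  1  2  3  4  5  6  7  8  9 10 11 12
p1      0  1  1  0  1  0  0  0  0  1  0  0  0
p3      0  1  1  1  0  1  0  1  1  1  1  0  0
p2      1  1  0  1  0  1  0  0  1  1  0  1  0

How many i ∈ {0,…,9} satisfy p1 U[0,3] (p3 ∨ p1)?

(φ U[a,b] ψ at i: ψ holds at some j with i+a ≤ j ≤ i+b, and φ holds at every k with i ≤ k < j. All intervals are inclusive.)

8

Evaluate at each i in [0,9]:
  i=0: ✗ (lhs fails at k=0 before rhs at j=1)
  i=1: ✓ (rhs at j=1)
  i=2: ✓ (rhs at j=2)
  i=3: ✓ (rhs at j=3)
  i=4: ✓ (rhs at j=4)
  i=5: ✓ (rhs at j=5)
  i=6: ✗ (lhs fails at k=6 before rhs at j=7)
  i=7: ✓ (rhs at j=7)
  i=8: ✓ (rhs at j=8)
  i=9: ✓ (rhs at j=9)
Positions where it holds: {1, 2, 3, 4, 5, 7, 8, 9} → 8.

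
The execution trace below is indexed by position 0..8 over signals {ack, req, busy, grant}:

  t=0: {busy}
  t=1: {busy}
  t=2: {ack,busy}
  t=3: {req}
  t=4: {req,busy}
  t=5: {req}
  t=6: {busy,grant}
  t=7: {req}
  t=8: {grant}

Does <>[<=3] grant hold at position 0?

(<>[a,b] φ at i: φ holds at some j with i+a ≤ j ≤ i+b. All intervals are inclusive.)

False

Check grant at each j in [0,3]:
  j=0: false
  j=1: false
  j=2: false
  j=3: false
No position in the window satisfies it → formula fails.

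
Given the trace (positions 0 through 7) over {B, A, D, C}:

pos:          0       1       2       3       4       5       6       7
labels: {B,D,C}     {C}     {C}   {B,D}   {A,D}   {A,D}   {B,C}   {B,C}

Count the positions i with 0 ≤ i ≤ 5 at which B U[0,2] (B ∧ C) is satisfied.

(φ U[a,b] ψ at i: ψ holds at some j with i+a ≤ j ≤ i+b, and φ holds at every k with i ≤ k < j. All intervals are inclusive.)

Evaluate at each i in [0,5]:
  i=0: ✓ (rhs at j=0)
  i=1: ✗ (no rhs in [1,3])
  i=2: ✗ (no rhs in [2,4])
  i=3: ✗ (no rhs in [3,5])
  i=4: ✗ (lhs fails at k=4 before rhs at j=6)
  i=5: ✗ (lhs fails at k=5 before rhs at j=6)
Positions where it holds: {0} → 1.

1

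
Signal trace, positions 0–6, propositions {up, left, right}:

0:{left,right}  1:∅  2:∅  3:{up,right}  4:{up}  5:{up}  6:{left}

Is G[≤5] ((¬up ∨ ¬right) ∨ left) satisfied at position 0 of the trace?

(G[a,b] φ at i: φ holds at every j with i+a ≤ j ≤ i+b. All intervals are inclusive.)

No

Check ((¬up ∨ ¬right) ∨ left) at every j in [0,5]:
  j=0: true
  j=1: true
  j=2: true
  j=3: false
  j=4: true
  j=5: true
Fails at j=3 → formula fails.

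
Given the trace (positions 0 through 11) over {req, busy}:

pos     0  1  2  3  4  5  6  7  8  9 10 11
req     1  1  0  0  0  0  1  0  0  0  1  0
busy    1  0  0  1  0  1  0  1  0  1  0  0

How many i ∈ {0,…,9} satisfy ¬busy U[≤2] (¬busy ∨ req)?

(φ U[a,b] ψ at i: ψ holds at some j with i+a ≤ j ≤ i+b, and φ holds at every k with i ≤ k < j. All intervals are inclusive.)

6

Evaluate at each i in [0,9]:
  i=0: ✓ (rhs at j=0)
  i=1: ✓ (rhs at j=1)
  i=2: ✓ (rhs at j=2)
  i=3: ✗ (lhs fails at k=3 before rhs at j=4)
  i=4: ✓ (rhs at j=4)
  i=5: ✗ (lhs fails at k=5 before rhs at j=6)
  i=6: ✓ (rhs at j=6)
  i=7: ✗ (lhs fails at k=7 before rhs at j=8)
  i=8: ✓ (rhs at j=8)
  i=9: ✗ (lhs fails at k=9 before rhs at j=10)
Positions where it holds: {0, 1, 2, 4, 6, 8} → 6.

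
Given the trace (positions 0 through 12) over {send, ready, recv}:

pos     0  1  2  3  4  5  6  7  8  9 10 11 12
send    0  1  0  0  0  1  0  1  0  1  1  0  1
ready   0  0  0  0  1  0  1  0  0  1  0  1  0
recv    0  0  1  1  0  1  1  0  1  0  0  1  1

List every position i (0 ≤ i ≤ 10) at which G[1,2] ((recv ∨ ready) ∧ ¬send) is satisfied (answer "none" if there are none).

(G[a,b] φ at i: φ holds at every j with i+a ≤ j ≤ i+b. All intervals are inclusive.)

Evaluate at each i in [0,10]:
  i=0: ✗ (fails at j=1)
  i=1: ✓ (all of [2,3])
  i=2: ✓ (all of [3,4])
  i=3: ✗ (fails at j=5)
  i=4: ✗ (fails at j=5)
  i=5: ✗ (fails at j=7)
  i=6: ✗ (fails at j=7)
  i=7: ✗ (fails at j=9)
  i=8: ✗ (fails at j=9)
  i=9: ✗ (fails at j=10)
  i=10: ✗ (fails at j=12)

1, 2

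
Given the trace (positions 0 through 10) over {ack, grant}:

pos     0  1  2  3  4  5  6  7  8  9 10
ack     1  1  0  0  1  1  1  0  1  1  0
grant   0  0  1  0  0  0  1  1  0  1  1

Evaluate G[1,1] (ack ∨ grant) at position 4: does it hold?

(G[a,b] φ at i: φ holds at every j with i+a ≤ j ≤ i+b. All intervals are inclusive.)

Holds

Check (ack ∨ grant) at every j in [5,5]:
  j=5: true
All positions satisfy it → formula holds.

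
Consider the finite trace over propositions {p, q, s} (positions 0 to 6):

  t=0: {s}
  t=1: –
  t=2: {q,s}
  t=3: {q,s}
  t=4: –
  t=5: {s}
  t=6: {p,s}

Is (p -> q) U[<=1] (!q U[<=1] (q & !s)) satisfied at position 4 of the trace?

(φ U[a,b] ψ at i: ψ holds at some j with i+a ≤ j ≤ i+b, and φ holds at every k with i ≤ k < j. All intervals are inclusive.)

False

Need some j in [4,5] with (!q U[<=1] (q & !s)), and (p -> q) at every k in [4,j-1].
  j=4: (!q U[<=1] (q & !s)) — fails.
  j=5: (!q U[<=1] (q & !s)) — fails.
No j in the window works → until fails.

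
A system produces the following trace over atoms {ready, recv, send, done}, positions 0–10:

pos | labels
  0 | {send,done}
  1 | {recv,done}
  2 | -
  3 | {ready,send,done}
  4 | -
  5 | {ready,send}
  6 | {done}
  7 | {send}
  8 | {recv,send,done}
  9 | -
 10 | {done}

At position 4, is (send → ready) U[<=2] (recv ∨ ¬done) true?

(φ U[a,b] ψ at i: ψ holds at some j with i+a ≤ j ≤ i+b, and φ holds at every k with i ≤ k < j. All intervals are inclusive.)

Yes

Need some j in [4,6] with (recv ∨ ¬done), and (send → ready) at every k in [4,j-1].
  j=4: (recv ∨ ¬done) holds; no prefix to check → satisfied.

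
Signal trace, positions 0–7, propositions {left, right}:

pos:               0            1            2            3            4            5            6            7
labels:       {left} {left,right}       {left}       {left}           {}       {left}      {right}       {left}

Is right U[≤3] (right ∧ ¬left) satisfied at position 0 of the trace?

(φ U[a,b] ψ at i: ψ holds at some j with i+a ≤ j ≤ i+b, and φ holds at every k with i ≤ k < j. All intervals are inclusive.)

Need some j in [0,3] with (right ∧ ¬left), and right at every k in [0,j-1].
  j=0: (right ∧ ¬left) false.
  j=1: (right ∧ ¬left) false.
  j=2: (right ∧ ¬left) false.
  j=3: (right ∧ ¬left) false.
No j in the window works → until fails.

Does not hold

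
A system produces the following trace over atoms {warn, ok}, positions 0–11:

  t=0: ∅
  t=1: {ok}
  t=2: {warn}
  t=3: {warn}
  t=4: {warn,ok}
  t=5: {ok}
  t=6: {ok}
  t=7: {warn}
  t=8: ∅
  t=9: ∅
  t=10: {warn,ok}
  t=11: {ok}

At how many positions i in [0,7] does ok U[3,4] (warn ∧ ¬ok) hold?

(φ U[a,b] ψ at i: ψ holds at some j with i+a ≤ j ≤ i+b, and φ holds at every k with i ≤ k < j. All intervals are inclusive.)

1

Evaluate at each i in [0,7]:
  i=0: ✗ (lhs fails at k=0 before rhs at j=3)
  i=1: ✗ (no rhs in [4,5])
  i=2: ✗ (no rhs in [5,6])
  i=3: ✗ (lhs fails at k=3 before rhs at j=7)
  i=4: ✓ (rhs at j=7; lhs holds on [4,6])
  i=5: ✗ (no rhs in [8,9])
  i=6: ✗ (no rhs in [9,10])
  i=7: ✗ (no rhs in [10,11])
Positions where it holds: {4} → 1.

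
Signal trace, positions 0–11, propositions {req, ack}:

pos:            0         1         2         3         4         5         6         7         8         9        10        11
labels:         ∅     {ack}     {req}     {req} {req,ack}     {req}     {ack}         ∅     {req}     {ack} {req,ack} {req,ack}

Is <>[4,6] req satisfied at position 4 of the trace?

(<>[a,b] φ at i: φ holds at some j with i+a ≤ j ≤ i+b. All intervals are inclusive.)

Check req at each j in [8,10]:
  j=8: true
  j=9: false
  j=10: true
Found at j=8 → formula holds.

Yes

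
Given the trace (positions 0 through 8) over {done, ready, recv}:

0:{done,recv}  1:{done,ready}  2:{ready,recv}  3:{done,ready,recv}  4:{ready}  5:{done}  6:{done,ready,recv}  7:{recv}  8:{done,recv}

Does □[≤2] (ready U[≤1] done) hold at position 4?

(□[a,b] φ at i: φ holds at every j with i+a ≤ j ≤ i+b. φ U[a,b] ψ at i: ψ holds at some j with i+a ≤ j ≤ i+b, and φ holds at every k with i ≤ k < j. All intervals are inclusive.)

Check (ready U[≤1] done) at every j in [4,6]:
  j=4: holds
  j=5: holds
  j=6: holds
All positions satisfy it → formula holds.

True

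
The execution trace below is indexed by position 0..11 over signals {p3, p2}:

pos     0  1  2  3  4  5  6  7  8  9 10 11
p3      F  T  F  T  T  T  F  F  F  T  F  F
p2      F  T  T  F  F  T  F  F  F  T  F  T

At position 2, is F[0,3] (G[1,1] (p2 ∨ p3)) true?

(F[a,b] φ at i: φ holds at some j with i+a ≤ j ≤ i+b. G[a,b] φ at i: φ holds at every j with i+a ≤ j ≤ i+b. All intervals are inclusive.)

Holds

Check G[1,1] (p2 ∨ p3) at each j in [2,5]:
  j=2: holds on [3,3]
  j=3: holds on [4,4]
  j=4: holds on [5,5]
  j=5: fails at 6
Found at j=2 → formula holds.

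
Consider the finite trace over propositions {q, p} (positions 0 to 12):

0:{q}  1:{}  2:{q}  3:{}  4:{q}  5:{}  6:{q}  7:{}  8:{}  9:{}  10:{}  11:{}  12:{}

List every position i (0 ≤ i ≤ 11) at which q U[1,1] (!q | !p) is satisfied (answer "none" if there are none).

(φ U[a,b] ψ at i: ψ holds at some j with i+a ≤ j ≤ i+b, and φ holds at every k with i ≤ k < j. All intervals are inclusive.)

Evaluate at each i in [0,11]:
  i=0: ✓ (rhs at j=1; lhs holds on [0,0])
  i=1: ✗ (lhs fails at k=1 before rhs at j=2)
  i=2: ✓ (rhs at j=3; lhs holds on [2,2])
  i=3: ✗ (lhs fails at k=3 before rhs at j=4)
  i=4: ✓ (rhs at j=5; lhs holds on [4,4])
  i=5: ✗ (lhs fails at k=5 before rhs at j=6)
  i=6: ✓ (rhs at j=7; lhs holds on [6,6])
  i=7: ✗ (lhs fails at k=7 before rhs at j=8)
  i=8: ✗ (lhs fails at k=8 before rhs at j=9)
  i=9: ✗ (lhs fails at k=9 before rhs at j=10)
  i=10: ✗ (lhs fails at k=10 before rhs at j=11)
  i=11: ✗ (lhs fails at k=11 before rhs at j=12)

0, 2, 4, 6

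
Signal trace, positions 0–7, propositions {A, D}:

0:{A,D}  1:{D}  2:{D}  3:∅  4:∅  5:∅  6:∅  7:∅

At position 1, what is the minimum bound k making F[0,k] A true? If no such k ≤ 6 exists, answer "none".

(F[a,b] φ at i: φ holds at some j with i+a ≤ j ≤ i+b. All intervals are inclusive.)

Scan j = 1,2,… for A:
  j=1: fails
  j=2: fails
  j=3: fails
  j=4: fails
  j=5: fails
  j=6: fails
  j=7: fails
No j in [1,7] satisfies it → none.

none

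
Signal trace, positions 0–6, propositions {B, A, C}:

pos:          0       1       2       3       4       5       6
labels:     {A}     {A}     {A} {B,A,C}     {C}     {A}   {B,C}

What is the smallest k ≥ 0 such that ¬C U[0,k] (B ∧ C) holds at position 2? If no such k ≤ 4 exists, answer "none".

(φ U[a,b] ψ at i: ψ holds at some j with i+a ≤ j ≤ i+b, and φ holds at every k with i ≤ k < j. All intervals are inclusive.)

Need earliest j ≥ 2 with (B ∧ C), and ¬C at every k in [2,j-1].
  j=2: rhs fails.
  j=3: rhs holds; lhs holds on [2,2]. k = 1.

1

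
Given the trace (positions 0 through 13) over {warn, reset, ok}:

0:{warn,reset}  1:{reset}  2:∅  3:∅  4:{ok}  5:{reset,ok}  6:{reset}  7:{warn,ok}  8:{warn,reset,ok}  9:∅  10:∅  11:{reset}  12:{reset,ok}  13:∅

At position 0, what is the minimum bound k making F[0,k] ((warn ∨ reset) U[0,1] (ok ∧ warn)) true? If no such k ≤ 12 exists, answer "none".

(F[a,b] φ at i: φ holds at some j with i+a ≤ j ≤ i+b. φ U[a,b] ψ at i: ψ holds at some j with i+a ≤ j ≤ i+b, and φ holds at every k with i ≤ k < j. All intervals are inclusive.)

Scan j = 0,1,… for ((warn ∨ reset) U[0,1] (ok ∧ warn)):
  j=0: fails
  j=1: fails
  j=2: fails
  j=3: fails
  j=4: fails
  j=5: fails
  j=6: holds
First hit at j=6, so smallest k = 6-0 = 6.

6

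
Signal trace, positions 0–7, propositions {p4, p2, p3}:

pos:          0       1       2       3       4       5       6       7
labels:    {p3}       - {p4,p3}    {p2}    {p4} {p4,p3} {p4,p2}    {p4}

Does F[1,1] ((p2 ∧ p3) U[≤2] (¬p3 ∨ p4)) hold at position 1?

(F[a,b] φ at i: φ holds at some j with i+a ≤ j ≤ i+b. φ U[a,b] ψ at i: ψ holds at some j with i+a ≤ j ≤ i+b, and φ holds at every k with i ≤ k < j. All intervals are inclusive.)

Check ((p2 ∧ p3) U[≤2] (¬p3 ∨ p4)) at each j in [2,2]:
  j=2: holds
Found at j=2 → formula holds.

Holds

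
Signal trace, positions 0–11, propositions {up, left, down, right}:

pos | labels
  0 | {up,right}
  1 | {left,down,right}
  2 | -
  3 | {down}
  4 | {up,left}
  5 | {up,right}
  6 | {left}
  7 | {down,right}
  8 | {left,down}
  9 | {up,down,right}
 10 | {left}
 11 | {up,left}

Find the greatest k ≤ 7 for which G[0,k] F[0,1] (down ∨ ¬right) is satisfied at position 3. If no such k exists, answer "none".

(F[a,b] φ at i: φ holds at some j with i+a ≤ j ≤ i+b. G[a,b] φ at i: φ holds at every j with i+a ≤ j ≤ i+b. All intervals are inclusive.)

7

F[0,1] (down ∨ ¬right) must hold from j=3 onward; find where it first fails.
  j=3: holds
  j=4: holds
  j=5: holds
  j=6: holds
  j=7: holds
  j=8: holds
  j=9: holds
  j=10: holds
Holds through j=10; largest k = 7.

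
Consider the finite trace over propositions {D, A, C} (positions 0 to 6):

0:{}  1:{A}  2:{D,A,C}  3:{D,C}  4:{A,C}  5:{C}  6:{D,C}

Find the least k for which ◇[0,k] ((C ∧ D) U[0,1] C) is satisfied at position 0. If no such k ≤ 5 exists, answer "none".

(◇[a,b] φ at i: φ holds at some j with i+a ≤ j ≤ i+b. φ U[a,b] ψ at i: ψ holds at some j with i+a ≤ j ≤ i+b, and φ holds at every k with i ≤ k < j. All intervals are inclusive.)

2

Scan j = 0,1,… for ((C ∧ D) U[0,1] C):
  j=0: fails
  j=1: fails
  j=2: holds
First hit at j=2, so smallest k = 2-0 = 2.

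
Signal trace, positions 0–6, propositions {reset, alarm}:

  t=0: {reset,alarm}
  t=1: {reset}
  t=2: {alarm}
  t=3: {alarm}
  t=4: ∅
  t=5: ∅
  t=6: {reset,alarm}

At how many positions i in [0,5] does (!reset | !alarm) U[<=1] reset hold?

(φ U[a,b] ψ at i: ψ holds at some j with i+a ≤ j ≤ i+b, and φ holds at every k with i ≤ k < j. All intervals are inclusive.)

Evaluate at each i in [0,5]:
  i=0: ✓ (rhs at j=0)
  i=1: ✓ (rhs at j=1)
  i=2: ✗ (no rhs in [2,3])
  i=3: ✗ (no rhs in [3,4])
  i=4: ✗ (no rhs in [4,5])
  i=5: ✓ (rhs at j=6; lhs holds on [5,5])
Positions where it holds: {0, 1, 5} → 3.

3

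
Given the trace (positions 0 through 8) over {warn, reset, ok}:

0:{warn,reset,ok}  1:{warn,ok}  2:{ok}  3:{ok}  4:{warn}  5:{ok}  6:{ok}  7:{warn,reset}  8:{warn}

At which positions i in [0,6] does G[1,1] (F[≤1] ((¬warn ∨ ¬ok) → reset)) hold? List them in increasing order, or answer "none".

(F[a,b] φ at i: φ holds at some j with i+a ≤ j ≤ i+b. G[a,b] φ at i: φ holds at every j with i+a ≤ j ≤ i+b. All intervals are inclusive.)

0, 5, 6

Evaluate at each i in [0,6]:
  i=0: ✓ (all of [1,1])
  i=1: ✗ (fails at j=2)
  i=2: ✗ (fails at j=3)
  i=3: ✗ (fails at j=4)
  i=4: ✗ (fails at j=5)
  i=5: ✓ (all of [6,6])
  i=6: ✓ (all of [7,7])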